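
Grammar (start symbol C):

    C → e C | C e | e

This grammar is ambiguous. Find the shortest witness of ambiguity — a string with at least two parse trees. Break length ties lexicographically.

length 1: no string has ≥2 trees
length 2: e e has 2 parse trees

Two derivations of e e:
  C ⇒ e C ⇒ e e
  C ⇒ C e ⇒ e e

e e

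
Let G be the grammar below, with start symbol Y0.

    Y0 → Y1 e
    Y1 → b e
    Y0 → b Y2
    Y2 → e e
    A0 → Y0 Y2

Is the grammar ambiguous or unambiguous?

Witness: b e e

Derivation 1: Y0 ⇒ Y1 e ⇒ b e e
Derivation 2: Y0 ⇒ b Y2 ⇒ b e e

Two distinct leftmost derivations for the same string.

Ambiguous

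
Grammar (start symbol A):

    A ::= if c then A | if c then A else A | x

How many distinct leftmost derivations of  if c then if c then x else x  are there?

Parse trees for if c then if c then x else x:
  [A if c then [A if c then [A x] else [A x]]]
  [A if c then [A if c then [A x]] else [A x]]

2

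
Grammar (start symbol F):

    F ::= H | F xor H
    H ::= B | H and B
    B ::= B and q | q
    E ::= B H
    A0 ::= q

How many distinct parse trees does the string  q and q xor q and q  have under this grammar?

Parse trees for q and q xor q and q:
  [F [F [H [B [B q] and q]]] xor [H [B [B q] and q]]]
  [F [F [H [B [B q] and q]]] xor [H [H [B q]] and [B q]]]
  [F [F [H [H [B q]] and [B q]]] xor [H [B [B q] and q]]]
  [F [F [H [H [B q]] and [B q]]] xor [H [H [B q]] and [B q]]]

4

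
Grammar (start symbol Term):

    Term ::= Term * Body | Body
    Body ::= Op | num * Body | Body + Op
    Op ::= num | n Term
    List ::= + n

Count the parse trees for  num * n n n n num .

2

Parse trees for num * n n n n num:
  [Term [Term [Body [Op num]]] * [Body [Op n [Term [Body [Op n [Term [Body [Op n [Term [Body [Op n [Term [Body [Op num]]]]]]]]]]]]]]]
  [Term [Body num * [Body [Op n [Term [Body [Op n [Term [Body [Op n [Term [Body [Op n [Term [Body [Op num]]]]]]]]]]]]]]]]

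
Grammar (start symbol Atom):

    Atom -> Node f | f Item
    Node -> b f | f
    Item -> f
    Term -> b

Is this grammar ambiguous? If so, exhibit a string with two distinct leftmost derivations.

Witness: f f

Derivation 1: Atom ⇒ Node f ⇒ f f
Derivation 2: Atom ⇒ f Item ⇒ f f

Two distinct leftmost derivations for the same string.

Ambiguous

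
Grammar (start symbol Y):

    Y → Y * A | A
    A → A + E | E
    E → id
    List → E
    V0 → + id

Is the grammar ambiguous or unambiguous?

(List, V0 are unreachable from Y, so their rules don't affect L(Y).) The grammar is stratified — Y handles '*' (left-recursive), A handles '+', E atoms. Each operator has a fixed associativity and precedence level, so every string has one parse.

Unambiguous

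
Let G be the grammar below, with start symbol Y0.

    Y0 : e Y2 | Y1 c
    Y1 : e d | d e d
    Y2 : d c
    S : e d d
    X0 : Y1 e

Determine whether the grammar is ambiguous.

Ambiguous

Witness: e d c

Derivation 1: Y0 ⇒ e Y2 ⇒ e d c
Derivation 2: Y0 ⇒ Y1 c ⇒ e d c

Two distinct leftmost derivations for the same string.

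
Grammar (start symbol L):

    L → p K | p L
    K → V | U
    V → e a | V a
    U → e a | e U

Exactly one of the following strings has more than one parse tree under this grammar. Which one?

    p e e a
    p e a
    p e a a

p e e a: 1 tree
p e a: 2 trees
p e a a: 1 tree

p e a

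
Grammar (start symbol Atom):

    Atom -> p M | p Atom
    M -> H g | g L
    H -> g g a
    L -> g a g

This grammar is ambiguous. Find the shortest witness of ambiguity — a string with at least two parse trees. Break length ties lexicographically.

p g g a g

length 5: p g g a g has 2 parse trees

Two derivations of p g g a g:
  Atom ⇒ p M ⇒ p H g ⇒ p g g a g
  Atom ⇒ p M ⇒ p g L ⇒ p g g a g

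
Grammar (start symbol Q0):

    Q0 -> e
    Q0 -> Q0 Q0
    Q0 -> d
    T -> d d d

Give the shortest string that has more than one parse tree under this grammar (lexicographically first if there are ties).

length 1: no string has ≥2 trees
length 2: no string has ≥2 trees
length 3: d d d has 2 parse trees

Two derivations of d d d:
  Q0 ⇒ Q0 Q0 ⇒ Q0 Q0 Q0 ⇒ d Q0 Q0 ⇒ d d Q0 ⇒ d d d
  Q0 ⇒ Q0 Q0 ⇒ d Q0 ⇒ d Q0 Q0 ⇒ d d Q0 ⇒ d d d

d d d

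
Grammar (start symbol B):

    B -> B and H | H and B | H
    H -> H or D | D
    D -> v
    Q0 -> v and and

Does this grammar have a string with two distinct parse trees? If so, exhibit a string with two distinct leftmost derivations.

Witness: v and v

Derivation 1: B ⇒ B and H ⇒ H and H ⇒ D and H ⇒ v and H ⇒ v and D ⇒ v and v
Derivation 2: B ⇒ H and B ⇒ D and B ⇒ v and B ⇒ v and H ⇒ v and D ⇒ v and v

Two distinct leftmost derivations for the same string.

Ambiguous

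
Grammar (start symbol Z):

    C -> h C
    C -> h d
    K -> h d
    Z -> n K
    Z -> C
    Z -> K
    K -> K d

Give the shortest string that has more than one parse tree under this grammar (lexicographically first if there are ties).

length 2: h d has 2 parse trees

Two derivations of h d:
  Z ⇒ C ⇒ h d
  Z ⇒ K ⇒ h d

h d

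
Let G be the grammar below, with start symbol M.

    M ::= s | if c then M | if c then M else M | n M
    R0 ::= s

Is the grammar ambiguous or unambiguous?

Ambiguous

Witness: if c then if c then s else s

Derivation 1: M ⇒ if c then M ⇒ if c then if c then M else M ⇒ if c then if c then s else M ⇒ if c then if c then s else s
Derivation 2: M ⇒ if c then M else M ⇒ if c then if c then M else M ⇒ if c then if c then s else M ⇒ if c then if c then s else s

Two distinct leftmost derivations for the same string.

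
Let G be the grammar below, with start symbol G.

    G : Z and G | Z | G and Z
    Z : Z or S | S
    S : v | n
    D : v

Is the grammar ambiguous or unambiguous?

Witness: n and n

Derivation 1: G ⇒ Z and G ⇒ S and G ⇒ n and G ⇒ n and Z ⇒ n and S ⇒ n and n
Derivation 2: G ⇒ G and Z ⇒ Z and Z ⇒ S and Z ⇒ n and Z ⇒ n and S ⇒ n and n

Two distinct leftmost derivations for the same string.

Ambiguous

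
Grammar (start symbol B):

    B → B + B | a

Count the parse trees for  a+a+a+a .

Parse trees for a+a+a+a:
  [B [B a] + [B [B a] + [B [B a] + [B a]]]]
  [B [B a] + [B [B [B a] + [B a]] + [B a]]]
  [B [B [B a] + [B a]] + [B [B a] + [B a]]]
  [B [B [B a] + [B [B a] + [B a]]] + [B a]]
  [B [B [B [B a] + [B a]] + [B a]] + [B a]]

5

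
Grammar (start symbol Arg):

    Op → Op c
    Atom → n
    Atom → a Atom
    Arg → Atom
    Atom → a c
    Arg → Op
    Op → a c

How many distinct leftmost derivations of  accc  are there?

Parse trees for accc:
  [Arg [Op [Op [Op a c] c] c]]

1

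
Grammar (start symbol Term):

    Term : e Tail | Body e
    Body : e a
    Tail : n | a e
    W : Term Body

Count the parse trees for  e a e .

Parse trees for e a e:
  [Term e [Tail a e]]
  [Term [Body e a] e]

2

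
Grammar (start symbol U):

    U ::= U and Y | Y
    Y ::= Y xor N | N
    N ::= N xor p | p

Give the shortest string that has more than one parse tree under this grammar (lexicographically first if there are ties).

length 1: no string has ≥2 trees
length 3: p xor p has 2 parse trees

Two derivations of p xor p:
  U ⇒ Y ⇒ Y xor N ⇒ N xor N ⇒ p xor N ⇒ p xor p
  U ⇒ Y ⇒ N ⇒ N xor p ⇒ p xor p

p xor p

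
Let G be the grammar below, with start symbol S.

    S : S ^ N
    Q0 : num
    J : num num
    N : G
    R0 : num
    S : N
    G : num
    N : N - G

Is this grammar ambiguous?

Unambiguous

(Q0, J, R0 are unreachable from S, so their rules don't affect L(S).) The grammar is stratified — S handles '^' (left-recursive), N handles '-', G atoms. Each operator has a fixed associativity and precedence level, so every string has one parse.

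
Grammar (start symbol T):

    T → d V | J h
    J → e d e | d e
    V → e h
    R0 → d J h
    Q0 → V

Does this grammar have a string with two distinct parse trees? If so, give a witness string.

Witness: d e h

Derivation 1: T ⇒ d V ⇒ d e h
Derivation 2: T ⇒ J h ⇒ d e h

Two distinct leftmost derivations for the same string.

Ambiguous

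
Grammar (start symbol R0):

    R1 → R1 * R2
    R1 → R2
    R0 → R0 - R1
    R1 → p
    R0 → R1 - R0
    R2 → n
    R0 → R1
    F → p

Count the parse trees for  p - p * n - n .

4

Parse trees for p - p * n - n:
  [R0 [R0 [R0 [R1 p]] - [R1 [R1 p] * [R2 n]]] - [R1 [R2 n]]]
  [R0 [R0 [R1 p] - [R0 [R1 [R1 p] * [R2 n]]]] - [R1 [R2 n]]]
  [R0 [R1 p] - [R0 [R0 [R1 [R1 p] * [R2 n]]] - [R1 [R2 n]]]]
  [R0 [R1 p] - [R0 [R1 [R1 p] * [R2 n]] - [R0 [R1 [R2 n]]]]]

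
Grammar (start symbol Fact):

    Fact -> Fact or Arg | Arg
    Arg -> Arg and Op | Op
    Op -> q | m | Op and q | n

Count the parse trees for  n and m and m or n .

Parse trees for n and m and m or n:
  [Fact [Fact [Arg [Arg [Arg [Op n]] and [Op m]] and [Op m]]] or [Arg [Op n]]]

1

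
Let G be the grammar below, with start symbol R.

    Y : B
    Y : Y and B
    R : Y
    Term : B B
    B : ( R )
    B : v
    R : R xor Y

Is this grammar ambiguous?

Only R, Y, B are reachable from R; ignoring the rest: This is a standard precedence ladder (R over Y over B), with each level left-recursive on its own operator ('xor' at R, 'and' at Y). That structure is LR(1), hence unambiguous.

Unambiguous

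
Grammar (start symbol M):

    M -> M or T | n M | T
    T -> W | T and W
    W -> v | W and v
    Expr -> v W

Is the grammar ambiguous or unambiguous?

Ambiguous

Witness: v and v

Derivation 1: M ⇒ T ⇒ W ⇒ W and v ⇒ v and v
Derivation 2: M ⇒ T ⇒ T and W ⇒ W and W ⇒ v and W ⇒ v and v

Two distinct leftmost derivations for the same string.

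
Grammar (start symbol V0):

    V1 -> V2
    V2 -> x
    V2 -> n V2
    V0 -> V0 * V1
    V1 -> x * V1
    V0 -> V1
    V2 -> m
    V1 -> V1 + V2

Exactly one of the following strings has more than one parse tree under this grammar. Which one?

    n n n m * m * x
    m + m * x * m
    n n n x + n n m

m + m * x * m

n n n m * m * x: 1 tree
m + m * x * m: 2 trees
n n n x + n n m: 1 tree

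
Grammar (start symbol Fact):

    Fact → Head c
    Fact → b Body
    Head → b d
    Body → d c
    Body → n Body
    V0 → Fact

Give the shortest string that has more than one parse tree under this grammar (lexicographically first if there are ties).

length 3: b d c has 2 parse trees

Two derivations of b d c:
  Fact ⇒ Head c ⇒ b d c
  Fact ⇒ b Body ⇒ b d c

b d c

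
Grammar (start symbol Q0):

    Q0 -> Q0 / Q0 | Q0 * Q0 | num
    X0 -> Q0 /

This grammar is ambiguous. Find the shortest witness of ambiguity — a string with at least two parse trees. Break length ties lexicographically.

num * num * num

length 1: no string has ≥2 trees
length 3: no string has ≥2 trees
length 5: num * num * num has 2 parse trees

Two derivations of num * num * num:
  Q0 ⇒ Q0 * Q0 ⇒ Q0 * Q0 * Q0 ⇒ num * Q0 * Q0 ⇒ num * num * Q0 ⇒ num * num * num
  Q0 ⇒ Q0 * Q0 ⇒ num * Q0 ⇒ num * Q0 * Q0 ⇒ num * num * Q0 ⇒ num * num * num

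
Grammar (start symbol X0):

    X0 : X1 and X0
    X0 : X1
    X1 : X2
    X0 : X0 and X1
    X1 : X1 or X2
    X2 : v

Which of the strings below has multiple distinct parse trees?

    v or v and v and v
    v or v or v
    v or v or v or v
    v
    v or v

v or v and v and v: 4 trees
v or v or v: 1 tree
v or v or v or v: 1 tree
v: 1 tree
v or v: 1 tree

v or v and v and v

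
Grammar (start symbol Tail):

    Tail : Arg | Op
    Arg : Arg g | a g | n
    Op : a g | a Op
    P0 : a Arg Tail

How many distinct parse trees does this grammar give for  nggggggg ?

Parse trees for nggggggg:
  [Tail [Arg [Arg [Arg [Arg [Arg [Arg [Arg [Arg n] g] g] g] g] g] g] g]]

1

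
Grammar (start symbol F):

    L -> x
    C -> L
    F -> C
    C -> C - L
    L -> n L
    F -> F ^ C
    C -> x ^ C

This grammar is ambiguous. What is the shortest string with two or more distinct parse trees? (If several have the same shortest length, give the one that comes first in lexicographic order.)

length 1: no string has ≥2 trees
length 2: no string has ≥2 trees
length 3: x ^ x has 2 parse trees

Two derivations of x ^ x:
  F ⇒ C ⇒ x ^ C ⇒ x ^ L ⇒ x ^ x
  F ⇒ F ^ C ⇒ C ^ C ⇒ L ^ C ⇒ x ^ C ⇒ x ^ L ⇒ x ^ x

x ^ x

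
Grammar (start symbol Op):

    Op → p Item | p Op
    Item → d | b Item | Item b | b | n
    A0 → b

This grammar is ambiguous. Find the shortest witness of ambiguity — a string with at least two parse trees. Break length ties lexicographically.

length 2: no string has ≥2 trees
length 3: p b b has 2 parse trees

Two derivations of p b b:
  Op ⇒ p Item ⇒ p b Item ⇒ p b b
  Op ⇒ p Item ⇒ p Item b ⇒ p b b

p b b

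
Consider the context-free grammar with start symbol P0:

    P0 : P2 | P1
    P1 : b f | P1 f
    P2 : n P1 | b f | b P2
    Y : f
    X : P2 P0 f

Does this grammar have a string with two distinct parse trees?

Witness: b f

Derivation 1: P0 ⇒ P2 ⇒ b f
Derivation 2: P0 ⇒ P1 ⇒ b f

Two distinct leftmost derivations for the same string.

Ambiguous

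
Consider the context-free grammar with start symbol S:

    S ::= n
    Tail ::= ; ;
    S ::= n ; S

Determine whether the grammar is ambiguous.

(Tail is unreachable from S, so its rules don't affect L(S).) The reachable grammar is A → atom sep A | atom. Each atom is followed by either the separator (recurse) or end-of-string (stop) — no choice point.

Unambiguous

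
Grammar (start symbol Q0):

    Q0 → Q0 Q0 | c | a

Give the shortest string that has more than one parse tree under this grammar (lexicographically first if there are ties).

a a a

length 1: no string has ≥2 trees
length 2: no string has ≥2 trees
length 3: a a a has 2 parse trees

Two derivations of a a a:
  Q0 ⇒ Q0 Q0 ⇒ Q0 Q0 Q0 ⇒ a Q0 Q0 ⇒ a a Q0 ⇒ a a a
  Q0 ⇒ Q0 Q0 ⇒ a Q0 ⇒ a Q0 Q0 ⇒ a a Q0 ⇒ a a a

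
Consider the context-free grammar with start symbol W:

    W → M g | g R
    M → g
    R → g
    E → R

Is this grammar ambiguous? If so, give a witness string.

Witness: g g

Derivation 1: W ⇒ M g ⇒ g g
Derivation 2: W ⇒ g R ⇒ g g

Two distinct leftmost derivations for the same string.

Ambiguous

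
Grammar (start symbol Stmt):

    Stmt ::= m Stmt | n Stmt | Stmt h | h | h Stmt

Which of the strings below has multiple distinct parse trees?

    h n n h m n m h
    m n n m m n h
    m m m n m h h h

m m m n m h h h

h n n h m n m h: 1 tree
m n n m m n h: 1 tree
m m m n m h h h: 29 trees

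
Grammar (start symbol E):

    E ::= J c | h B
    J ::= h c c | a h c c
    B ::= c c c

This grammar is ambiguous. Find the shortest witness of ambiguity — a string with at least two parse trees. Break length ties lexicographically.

h c c c

length 4: h c c c has 2 parse trees

Two derivations of h c c c:
  E ⇒ J c ⇒ h c c c
  E ⇒ h B ⇒ h c c c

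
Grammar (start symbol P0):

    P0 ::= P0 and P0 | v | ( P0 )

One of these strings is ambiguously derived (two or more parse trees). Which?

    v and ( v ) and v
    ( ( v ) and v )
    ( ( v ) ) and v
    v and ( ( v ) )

v and ( v ) and v

v and ( v ) and v: 2 trees
( ( v ) and v ): 1 tree
( ( v ) ) and v: 1 tree
v and ( ( v ) ): 1 tree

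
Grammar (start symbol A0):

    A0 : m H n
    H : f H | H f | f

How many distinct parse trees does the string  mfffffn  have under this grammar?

16

Parse trees for mfffffn (showing first 6 of 16):
  [A0 m [H f [H f [H f [H f [H f]]]]] n]
  [A0 m [H f [H f [H f [H [H f] f]]]] n]
  [A0 m [H f [H f [H [H f [H f]] f]]] n]
  [A0 m [H f [H f [H [H [H f] f] f]]] n]
  [A0 m [H f [H [H f [H f [H f]]] f]] n]
  [A0 m [H f [H [H f [H [H f] f]] f]] n]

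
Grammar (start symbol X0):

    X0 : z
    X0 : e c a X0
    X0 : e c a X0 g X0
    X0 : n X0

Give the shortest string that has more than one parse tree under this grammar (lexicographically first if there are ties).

e c a e c a z g z

length 1: no string has ≥2 trees
length 2: no string has ≥2 trees
length 3: no string has ≥2 trees
length 4: no string has ≥2 trees
length 5: no string has ≥2 trees
length 6: no string has ≥2 trees
length 7: no string has ≥2 trees
length 8: no string has ≥2 trees
length 9: e c a e c a z g z has 2 parse trees

Two derivations of e c a e c a z g z:
  X0 ⇒ e c a X0 ⇒ e c a e c a X0 g X0 ⇒ e c a e c a z g X0 ⇒ e c a e c a z g z
  X0 ⇒ e c a X0 g X0 ⇒ e c a e c a X0 g X0 ⇒ e c a e c a z g X0 ⇒ e c a e c a z g z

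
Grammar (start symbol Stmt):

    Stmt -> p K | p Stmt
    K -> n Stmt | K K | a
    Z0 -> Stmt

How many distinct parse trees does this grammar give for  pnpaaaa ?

Parse trees for pnpaaaa (showing first 6 of 14):
  [Stmt p [K n [Stmt p [K [K a] [K [K a] [K [K a] [K a]]]]]]]
  [Stmt p [K n [Stmt p [K [K a] [K [K [K a] [K a]] [K a]]]]]]
  [Stmt p [K n [Stmt p [K [K [K a] [K a]] [K [K a] [K a]]]]]]
  [Stmt p [K n [Stmt p [K [K [K a] [K [K a] [K a]]] [K a]]]]]
  [Stmt p [K n [Stmt p [K [K [K [K a] [K a]] [K a]] [K a]]]]]
  [Stmt p [K [K n [Stmt p [K a]]] [K [K a] [K [K a] [K a]]]]]

14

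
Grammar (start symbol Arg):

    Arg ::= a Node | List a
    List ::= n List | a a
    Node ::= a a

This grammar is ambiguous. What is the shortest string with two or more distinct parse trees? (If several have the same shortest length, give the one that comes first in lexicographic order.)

length 3: a a a has 2 parse trees

Two derivations of a a a:
  Arg ⇒ a Node ⇒ a a a
  Arg ⇒ List a ⇒ a a a

a a a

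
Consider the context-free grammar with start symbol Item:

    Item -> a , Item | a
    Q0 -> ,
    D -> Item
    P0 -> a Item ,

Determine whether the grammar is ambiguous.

Unambiguous

Only Item is reachable from Item; ignoring the rest: Right-recursive list with a separator: after each atom, whether the separator follows determines the rule. One parse per string.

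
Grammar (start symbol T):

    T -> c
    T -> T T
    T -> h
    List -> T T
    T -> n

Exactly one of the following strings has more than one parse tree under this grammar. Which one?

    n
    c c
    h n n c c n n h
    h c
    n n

n: 1 tree
c c: 1 tree
h n n c c n n h: 429 trees
h c: 1 tree
n n: 1 tree

h n n c c n n h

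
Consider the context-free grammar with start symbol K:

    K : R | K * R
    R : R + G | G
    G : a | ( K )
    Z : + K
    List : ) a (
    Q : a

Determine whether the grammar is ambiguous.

Unambiguous

(Z, List, Q are unreachable from K, so their rules don't affect L(K).) This is a standard precedence ladder (K over R over G), with each level left-recursive on its own operator ('*' at K, '+' at R). That structure is LR(1), hence unambiguous.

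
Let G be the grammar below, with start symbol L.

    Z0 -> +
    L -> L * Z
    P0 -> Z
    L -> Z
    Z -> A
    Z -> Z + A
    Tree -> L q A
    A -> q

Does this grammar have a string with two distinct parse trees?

Unambiguous

Only L, Z, A are reachable from L; ignoring the rest: This is a standard precedence ladder (L over Z over A), with each level left-recursive on its own operator ('*' at L, '+' at Z). That structure is LR(1), hence unambiguous.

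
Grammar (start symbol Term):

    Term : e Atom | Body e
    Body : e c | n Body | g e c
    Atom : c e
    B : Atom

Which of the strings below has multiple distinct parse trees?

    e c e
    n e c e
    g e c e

e c e

e c e: 2 trees
n e c e: 1 tree
g e c e: 1 tree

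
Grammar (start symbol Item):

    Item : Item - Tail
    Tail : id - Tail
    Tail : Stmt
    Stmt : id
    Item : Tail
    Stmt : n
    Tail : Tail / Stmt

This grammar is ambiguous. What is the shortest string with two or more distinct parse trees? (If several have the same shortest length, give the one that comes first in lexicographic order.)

length 1: no string has ≥2 trees
length 3: id - id has 2 parse trees

Two derivations of id - id:
  Item ⇒ Item - Tail ⇒ Tail - Tail ⇒ Stmt - Tail ⇒ id - Tail ⇒ id - Stmt ⇒ id - id
  Item ⇒ Tail ⇒ id - Tail ⇒ id - Stmt ⇒ id - id

id - id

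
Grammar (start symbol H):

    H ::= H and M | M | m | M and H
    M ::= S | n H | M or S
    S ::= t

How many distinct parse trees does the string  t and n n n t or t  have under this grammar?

8

Parse trees for t and n n n t or t:
  [H [H [M [S t]]] and [M n [H [M n [H [M n [H [M [M [S t]] or [S t]]]]]]]]]
  [H [H [M [S t]]] and [M n [H [M n [H [M [M n [H [M [S t]]]] or [S t]]]]]]]
  [H [H [M [S t]]] and [M n [H [M [M n [H [M n [H [M [S t]]]]]] or [S t]]]]]
  [H [H [M [S t]]] and [M [M n [H [M n [H [M n [H [M [S t]]]]]]]] or [S t]]]
  [H [M [S t]] and [H [M n [H [M n [H [M n [H [M [M [S t]] or [S t]]]]]]]]]]
  [H [M [S t]] and [H [M n [H [M n [H [M [M n [H [M [S t]]]] or [S t]]]]]]]]
  [H [M [S t]] and [H [M n [H [M [M n [H [M n [H [M [S t]]]]]] or [S t]]]]]]
  [H [M [S t]] and [H [M [M n [H [M n [H [M n [H [M [S t]]]]]]]] or [S t]]]]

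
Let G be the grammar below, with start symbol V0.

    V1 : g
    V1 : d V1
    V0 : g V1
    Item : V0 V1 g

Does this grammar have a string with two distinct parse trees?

Unambiguous

Only V0, V1 are reachable from V0; ignoring the rest: Restricted to the reachable nonterminals, every rule has the form A → t or A → t B, and no two rules for the same A share a first terminal. The grammar encodes a DFA — one run per string.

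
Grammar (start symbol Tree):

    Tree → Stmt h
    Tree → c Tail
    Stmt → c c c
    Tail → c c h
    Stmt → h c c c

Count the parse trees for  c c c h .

2

Parse trees for c c c h:
  [Tree [Stmt c c c] h]
  [Tree c [Tail c c h]]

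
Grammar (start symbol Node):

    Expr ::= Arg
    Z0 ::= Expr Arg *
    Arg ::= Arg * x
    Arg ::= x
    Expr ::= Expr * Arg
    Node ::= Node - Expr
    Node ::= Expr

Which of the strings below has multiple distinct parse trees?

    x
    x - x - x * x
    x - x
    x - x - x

x: 1 tree
x - x - x * x: 2 trees
x - x: 1 tree
x - x - x: 1 tree

x - x - x * x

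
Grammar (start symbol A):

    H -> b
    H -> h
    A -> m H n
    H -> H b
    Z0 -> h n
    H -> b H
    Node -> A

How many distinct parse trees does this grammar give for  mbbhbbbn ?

Parse trees for mbbhbbbn (showing first 6 of 10):
  [A m [H [H [H [H b [H b [H h]]] b] b] b] n]
  [A m [H [H [H b [H [H b [H h]] b]] b] b] n]
  [A m [H [H [H b [H b [H [H h] b]]] b] b] n]
  [A m [H [H b [H [H [H b [H h]] b] b]] b] n]
  [A m [H [H b [H [H b [H [H h] b]] b]] b] n]
  [A m [H [H b [H b [H [H [H h] b] b]]] b] n]

10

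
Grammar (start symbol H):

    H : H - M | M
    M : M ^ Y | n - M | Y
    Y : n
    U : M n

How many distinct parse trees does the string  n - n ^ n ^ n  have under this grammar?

4

Parse trees for n - n ^ n ^ n:
  [H [H [M [Y n]]] - [M [M [M [Y n]] ^ [Y n]] ^ [Y n]]]
  [H [M [M [M n - [M [Y n]]] ^ [Y n]] ^ [Y n]]]
  [H [M [M n - [M [M [Y n]] ^ [Y n]]] ^ [Y n]]]
  [H [M n - [M [M [M [Y n]] ^ [Y n]] ^ [Y n]]]]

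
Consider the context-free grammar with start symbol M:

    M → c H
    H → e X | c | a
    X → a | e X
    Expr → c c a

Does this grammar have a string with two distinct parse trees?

Unambiguous

(Expr is unreachable from M, so its rules don't affect L(M).) Restricted to the reachable nonterminals, every rule has the form A → t or A → t B, and no two rules for the same A share a first terminal. The grammar encodes a DFA — one run per string.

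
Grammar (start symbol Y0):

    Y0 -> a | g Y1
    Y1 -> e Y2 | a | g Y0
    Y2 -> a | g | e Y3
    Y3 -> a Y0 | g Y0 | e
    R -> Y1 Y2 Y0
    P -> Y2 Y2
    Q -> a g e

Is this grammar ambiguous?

Unambiguous

Only Y0, Y1, Y2, Y3 are reachable from Y0; ignoring the rest: Restricted to the reachable nonterminals, every rule has the form A → t or A → t B, and no two rules for the same A share a first terminal. The grammar encodes a DFA — one run per string.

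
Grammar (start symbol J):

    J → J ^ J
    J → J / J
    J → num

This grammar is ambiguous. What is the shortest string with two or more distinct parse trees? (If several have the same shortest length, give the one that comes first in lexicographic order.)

length 1: no string has ≥2 trees
length 3: no string has ≥2 trees
length 5: num / num / num has 2 parse trees

Two derivations of num / num / num:
  J ⇒ J / J ⇒ J / J / J ⇒ num / J / J ⇒ num / num / J ⇒ num / num / num
  J ⇒ J / J ⇒ num / J ⇒ num / J / J ⇒ num / num / J ⇒ num / num / num

num / num / num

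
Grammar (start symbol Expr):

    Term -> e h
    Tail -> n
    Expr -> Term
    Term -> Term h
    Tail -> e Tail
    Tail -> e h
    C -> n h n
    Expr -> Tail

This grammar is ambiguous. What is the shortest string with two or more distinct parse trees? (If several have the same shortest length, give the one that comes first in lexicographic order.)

length 1: no string has ≥2 trees
length 2: e h has 2 parse trees

Two derivations of e h:
  Expr ⇒ Term ⇒ e h
  Expr ⇒ Tail ⇒ e h

e h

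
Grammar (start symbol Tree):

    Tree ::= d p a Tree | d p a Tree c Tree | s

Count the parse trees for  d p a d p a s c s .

Parse trees for d p a d p a s c s:
  [Tree d p a [Tree d p a [Tree s] c [Tree s]]]
  [Tree d p a [Tree d p a [Tree s]] c [Tree s]]

2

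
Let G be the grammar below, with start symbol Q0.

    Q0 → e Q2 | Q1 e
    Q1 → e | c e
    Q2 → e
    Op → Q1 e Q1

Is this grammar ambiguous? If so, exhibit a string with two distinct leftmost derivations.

Witness: e e

Derivation 1: Q0 ⇒ e Q2 ⇒ e e
Derivation 2: Q0 ⇒ Q1 e ⇒ e e

Two distinct leftmost derivations for the same string.

Ambiguous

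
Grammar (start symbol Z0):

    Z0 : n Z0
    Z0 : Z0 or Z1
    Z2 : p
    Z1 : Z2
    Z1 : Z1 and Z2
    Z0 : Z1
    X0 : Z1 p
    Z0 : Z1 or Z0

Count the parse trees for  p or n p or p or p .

11

Parse trees for p or n p or p or p (showing first 6 of 11):
  [Z0 [Z0 [Z0 [Z1 [Z2 p]] or [Z0 n [Z0 [Z1 [Z2 p]]]]] or [Z1 [Z2 p]]] or [Z1 [Z2 p]]]
  [Z0 [Z0 [Z1 [Z2 p]] or [Z0 n [Z0 [Z0 [Z1 [Z2 p]]] or [Z1 [Z2 p]]]]] or [Z1 [Z2 p]]]
  [Z0 [Z0 [Z1 [Z2 p]] or [Z0 n [Z0 [Z1 [Z2 p]] or [Z0 [Z1 [Z2 p]]]]]] or [Z1 [Z2 p]]]
  [Z0 [Z0 [Z1 [Z2 p]] or [Z0 [Z0 n [Z0 [Z1 [Z2 p]]]] or [Z1 [Z2 p]]]] or [Z1 [Z2 p]]]
  [Z0 [Z1 [Z2 p]] or [Z0 n [Z0 [Z0 [Z0 [Z1 [Z2 p]]] or [Z1 [Z2 p]]] or [Z1 [Z2 p]]]]]
  [Z0 [Z1 [Z2 p]] or [Z0 n [Z0 [Z0 [Z1 [Z2 p]] or [Z0 [Z1 [Z2 p]]]] or [Z1 [Z2 p]]]]]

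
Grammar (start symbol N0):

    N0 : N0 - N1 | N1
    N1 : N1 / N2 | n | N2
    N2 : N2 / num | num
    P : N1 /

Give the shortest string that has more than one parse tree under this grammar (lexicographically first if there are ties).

num / num

length 1: no string has ≥2 trees
length 3: num / num has 2 parse trees

Two derivations of num / num:
  N0 ⇒ N1 ⇒ N1 / N2 ⇒ N2 / N2 ⇒ num / N2 ⇒ num / num
  N0 ⇒ N1 ⇒ N2 ⇒ N2 / num ⇒ num / num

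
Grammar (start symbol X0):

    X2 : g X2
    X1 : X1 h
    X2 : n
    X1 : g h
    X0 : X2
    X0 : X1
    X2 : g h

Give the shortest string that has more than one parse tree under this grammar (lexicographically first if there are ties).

g h

length 1: no string has ≥2 trees
length 2: g h has 2 parse trees

Two derivations of g h:
  X0 ⇒ X2 ⇒ g h
  X0 ⇒ X1 ⇒ g h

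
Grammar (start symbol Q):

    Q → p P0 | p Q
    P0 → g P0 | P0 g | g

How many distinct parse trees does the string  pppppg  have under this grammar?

Parse trees for pppppg:
  [Q p [Q p [Q p [Q p [Q p [P0 g]]]]]]

1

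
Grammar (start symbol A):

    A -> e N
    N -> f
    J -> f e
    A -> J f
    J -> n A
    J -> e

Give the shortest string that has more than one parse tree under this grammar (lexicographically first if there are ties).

e f

length 2: e f has 2 parse trees

Two derivations of e f:
  A ⇒ e N ⇒ e f
  A ⇒ J f ⇒ e f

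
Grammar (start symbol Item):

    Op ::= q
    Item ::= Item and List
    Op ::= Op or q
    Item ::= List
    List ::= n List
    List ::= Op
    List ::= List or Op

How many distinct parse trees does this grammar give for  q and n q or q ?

3

Parse trees for q and n q or q:
  [Item [Item [List [Op q]]] and [List n [List [Op [Op q] or q]]]]
  [Item [Item [List [Op q]]] and [List n [List [List [Op q]] or [Op q]]]]
  [Item [Item [List [Op q]]] and [List [List n [List [Op q]]] or [Op q]]]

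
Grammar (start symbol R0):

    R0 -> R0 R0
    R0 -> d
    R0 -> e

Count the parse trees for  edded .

14

Parse trees for edded (showing first 6 of 14):
  [R0 [R0 e] [R0 [R0 d] [R0 [R0 d] [R0 [R0 e] [R0 d]]]]]
  [R0 [R0 e] [R0 [R0 d] [R0 [R0 [R0 d] [R0 e]] [R0 d]]]]
  [R0 [R0 e] [R0 [R0 [R0 d] [R0 d]] [R0 [R0 e] [R0 d]]]]
  [R0 [R0 e] [R0 [R0 [R0 d] [R0 [R0 d] [R0 e]]] [R0 d]]]
  [R0 [R0 e] [R0 [R0 [R0 [R0 d] [R0 d]] [R0 e]] [R0 d]]]
  [R0 [R0 [R0 e] [R0 d]] [R0 [R0 d] [R0 [R0 e] [R0 d]]]]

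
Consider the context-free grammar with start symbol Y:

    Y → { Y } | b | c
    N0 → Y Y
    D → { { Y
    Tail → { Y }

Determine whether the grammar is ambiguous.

(N0, D, Tail are unreachable from Y, so their rules don't affect L(Y).) L(Y) is { openⁿ atom closeⁿ : n ≥ 0 }. The bracket depth fixes n, and the derivation is forced at every step.

Unambiguous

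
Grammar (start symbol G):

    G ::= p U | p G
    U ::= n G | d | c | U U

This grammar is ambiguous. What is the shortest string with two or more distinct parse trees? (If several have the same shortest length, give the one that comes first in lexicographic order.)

p c c c

length 2: no string has ≥2 trees
length 3: no string has ≥2 trees
length 4: p c c c has 2 parse trees

Two derivations of p c c c:
  G ⇒ p U ⇒ p U U ⇒ p c U ⇒ p c U U ⇒ p c c U ⇒ p c c c
  G ⇒ p U ⇒ p U U ⇒ p U U U ⇒ p c U U ⇒ p c c U ⇒ p c c c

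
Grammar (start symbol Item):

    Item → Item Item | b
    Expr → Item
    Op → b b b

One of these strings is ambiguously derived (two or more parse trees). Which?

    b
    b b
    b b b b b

b: 1 tree
b b: 1 tree
b b b b b: 14 trees

b b b b b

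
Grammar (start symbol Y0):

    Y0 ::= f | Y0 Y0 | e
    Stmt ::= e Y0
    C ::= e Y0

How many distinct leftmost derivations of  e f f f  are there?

5

Parse trees for e f f f:
  [Y0 [Y0 e] [Y0 [Y0 f] [Y0 [Y0 f] [Y0 f]]]]
  [Y0 [Y0 e] [Y0 [Y0 [Y0 f] [Y0 f]] [Y0 f]]]
  [Y0 [Y0 [Y0 e] [Y0 f]] [Y0 [Y0 f] [Y0 f]]]
  [Y0 [Y0 [Y0 e] [Y0 [Y0 f] [Y0 f]]] [Y0 f]]
  [Y0 [Y0 [Y0 [Y0 e] [Y0 f]] [Y0 f]] [Y0 f]]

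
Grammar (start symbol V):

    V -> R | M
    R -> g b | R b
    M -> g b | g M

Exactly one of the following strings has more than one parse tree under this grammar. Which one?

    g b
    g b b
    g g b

g b

g b: 2 trees
g b b: 1 tree
g g b: 1 tree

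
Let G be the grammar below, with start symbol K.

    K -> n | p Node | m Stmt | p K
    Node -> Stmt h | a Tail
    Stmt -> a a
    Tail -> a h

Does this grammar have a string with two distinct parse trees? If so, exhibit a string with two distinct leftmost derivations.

Witness: p a a h

Derivation 1: K ⇒ p Node ⇒ p Stmt h ⇒ p a a h
Derivation 2: K ⇒ p Node ⇒ p a Tail ⇒ p a a h

Two distinct leftmost derivations for the same string.

Ambiguous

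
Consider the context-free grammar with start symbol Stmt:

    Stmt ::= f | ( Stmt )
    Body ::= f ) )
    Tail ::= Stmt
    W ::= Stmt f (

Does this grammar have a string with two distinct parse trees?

Only Stmt is reachable from Stmt; ignoring the rest: L(Stmt) is { openⁿ atom closeⁿ : n ≥ 0 }. The bracket depth fixes n, and the derivation is forced at every step.

Unambiguous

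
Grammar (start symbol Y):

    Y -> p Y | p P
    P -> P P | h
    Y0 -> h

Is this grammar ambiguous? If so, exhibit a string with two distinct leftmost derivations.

Witness: p h h h

Derivation 1: Y ⇒ p P ⇒ p P P ⇒ p P P P ⇒ p h P P ⇒ p h h P ⇒ p h h h
Derivation 2: Y ⇒ p P ⇒ p P P ⇒ p h P ⇒ p h P P ⇒ p h h P ⇒ p h h h

Two distinct leftmost derivations for the same string.

Ambiguous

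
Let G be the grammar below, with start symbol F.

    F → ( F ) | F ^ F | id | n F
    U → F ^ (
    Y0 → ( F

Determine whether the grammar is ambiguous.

Ambiguous

Witness: n id ^ id

Derivation 1: F ⇒ F ^ F ⇒ n F ^ F ⇒ n id ^ F ⇒ n id ^ id
Derivation 2: F ⇒ n F ⇒ n F ^ F ⇒ n id ^ F ⇒ n id ^ id

Two distinct leftmost derivations for the same string.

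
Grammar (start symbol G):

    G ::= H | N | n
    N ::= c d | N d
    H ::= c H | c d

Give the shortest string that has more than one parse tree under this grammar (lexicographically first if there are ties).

length 1: no string has ≥2 trees
length 2: c d has 2 parse trees

Two derivations of c d:
  G ⇒ H ⇒ c d
  G ⇒ N ⇒ c d

c d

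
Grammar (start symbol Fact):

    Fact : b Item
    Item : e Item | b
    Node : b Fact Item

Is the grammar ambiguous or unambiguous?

Unambiguous

Only Fact, Item are reachable from Fact; ignoring the rest: The reachable rules are right-linear with at most one rule per (nonterminal, next-terminal) pair. Each input token forces the next rule, so parsing is deterministic.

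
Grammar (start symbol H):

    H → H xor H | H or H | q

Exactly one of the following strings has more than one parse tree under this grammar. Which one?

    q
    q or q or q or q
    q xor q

q or q or q or q

q: 1 tree
q or q or q or q: 5 trees
q xor q: 1 tree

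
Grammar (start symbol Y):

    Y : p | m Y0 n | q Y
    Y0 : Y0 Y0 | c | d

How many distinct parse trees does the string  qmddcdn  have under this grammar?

5

Parse trees for qmddcdn:
  [Y q [Y m [Y0 [Y0 d] [Y0 [Y0 d] [Y0 [Y0 c] [Y0 d]]]] n]]
  [Y q [Y m [Y0 [Y0 d] [Y0 [Y0 [Y0 d] [Y0 c]] [Y0 d]]] n]]
  [Y q [Y m [Y0 [Y0 [Y0 d] [Y0 d]] [Y0 [Y0 c] [Y0 d]]] n]]
  [Y q [Y m [Y0 [Y0 [Y0 d] [Y0 [Y0 d] [Y0 c]]] [Y0 d]] n]]
  [Y q [Y m [Y0 [Y0 [Y0 [Y0 d] [Y0 d]] [Y0 c]] [Y0 d]] n]]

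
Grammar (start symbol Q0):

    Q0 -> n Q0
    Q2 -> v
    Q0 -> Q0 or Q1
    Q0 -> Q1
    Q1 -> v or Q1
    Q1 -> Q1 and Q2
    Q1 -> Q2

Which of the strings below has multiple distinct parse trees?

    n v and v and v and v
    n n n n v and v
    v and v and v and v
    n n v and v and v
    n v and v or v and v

n v and v and v and v: 1 tree
n n n n v and v: 1 tree
v and v and v and v: 1 tree
n n v and v and v: 1 tree
n v and v or v and v: 2 trees

n v and v or v and v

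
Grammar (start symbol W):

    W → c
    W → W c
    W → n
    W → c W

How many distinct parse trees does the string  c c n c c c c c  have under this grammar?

Parse trees for c c n c c c c c (showing first 6 of 21):
  [W [W [W [W [W [W c [W c [W n]]] c] c] c] c] c]
  [W [W [W [W [W c [W [W c [W n]] c]] c] c] c] c]
  [W [W [W [W [W c [W c [W [W n] c]]] c] c] c] c]
  [W [W [W [W c [W [W [W c [W n]] c] c]] c] c] c]
  [W [W [W [W c [W [W c [W [W n] c]] c]] c] c] c]
  [W [W [W [W c [W c [W [W [W n] c] c]]] c] c] c]

21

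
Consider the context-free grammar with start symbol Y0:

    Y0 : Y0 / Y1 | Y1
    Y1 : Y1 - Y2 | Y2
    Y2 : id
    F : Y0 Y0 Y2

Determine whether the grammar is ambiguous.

(F is unreachable from Y0, so its rules don't affect L(Y0).) This is a standard precedence ladder (Y0 over Y1 over Y2), with each level left-recursive on its own operator ('/' at Y0, '-' at Y1). That structure is LR(1), hence unambiguous.

Unambiguous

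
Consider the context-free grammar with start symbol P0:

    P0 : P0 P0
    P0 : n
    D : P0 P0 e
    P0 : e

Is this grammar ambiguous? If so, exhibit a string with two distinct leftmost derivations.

Ambiguous

Witness: e e e

Derivation 1: P0 ⇒ P0 P0 ⇒ P0 P0 P0 ⇒ e P0 P0 ⇒ e e P0 ⇒ e e e
Derivation 2: P0 ⇒ P0 P0 ⇒ e P0 ⇒ e P0 P0 ⇒ e e P0 ⇒ e e e

Two distinct leftmost derivations for the same string.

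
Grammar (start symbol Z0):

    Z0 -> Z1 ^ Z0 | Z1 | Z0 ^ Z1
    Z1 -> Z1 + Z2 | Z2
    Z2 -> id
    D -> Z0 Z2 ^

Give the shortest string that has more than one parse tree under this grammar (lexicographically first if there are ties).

length 1: no string has ≥2 trees
length 3: id ^ id has 2 parse trees

Two derivations of id ^ id:
  Z0 ⇒ Z1 ^ Z0 ⇒ Z2 ^ Z0 ⇒ id ^ Z0 ⇒ id ^ Z1 ⇒ id ^ Z2 ⇒ id ^ id
  Z0 ⇒ Z0 ^ Z1 ⇒ Z1 ^ Z1 ⇒ Z2 ^ Z1 ⇒ id ^ Z1 ⇒ id ^ Z2 ⇒ id ^ id

id ^ id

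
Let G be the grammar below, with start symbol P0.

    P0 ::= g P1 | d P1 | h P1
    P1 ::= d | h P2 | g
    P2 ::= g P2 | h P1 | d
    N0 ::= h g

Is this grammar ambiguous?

Unambiguous

Only P0, P1, P2 are reachable from P0; ignoring the rest: Restricted to the reachable nonterminals, every rule has the form A → t or A → t B, and no two rules for the same A share a first terminal. The grammar encodes a DFA — one run per string.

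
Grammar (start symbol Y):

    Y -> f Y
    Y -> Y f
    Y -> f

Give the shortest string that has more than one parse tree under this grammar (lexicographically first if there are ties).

length 1: no string has ≥2 trees
length 2: f f has 2 parse trees

Two derivations of f f:
  Y ⇒ f Y ⇒ f f
  Y ⇒ Y f ⇒ f f

f f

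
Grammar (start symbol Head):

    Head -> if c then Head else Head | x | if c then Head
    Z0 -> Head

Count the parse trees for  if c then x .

1

Parse trees for if c then x:
  [Head if c then [Head x]]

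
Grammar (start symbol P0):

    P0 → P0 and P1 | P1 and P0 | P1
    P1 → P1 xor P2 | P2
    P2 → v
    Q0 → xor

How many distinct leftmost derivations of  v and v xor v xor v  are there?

2

Parse trees for v and v xor v xor v:
  [P0 [P0 [P1 [P2 v]]] and [P1 [P1 [P1 [P2 v]] xor [P2 v]] xor [P2 v]]]
  [P0 [P1 [P2 v]] and [P0 [P1 [P1 [P1 [P2 v]] xor [P2 v]] xor [P2 v]]]]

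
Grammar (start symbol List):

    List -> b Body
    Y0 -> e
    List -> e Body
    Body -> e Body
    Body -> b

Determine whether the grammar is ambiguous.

(Y0 is unreachable from List, so its rules don't affect L(List).) Restricted to the reachable nonterminals, every rule has the form A → t or A → t B, and no two rules for the same A share a first terminal. The grammar encodes a DFA — one run per string.

Unambiguous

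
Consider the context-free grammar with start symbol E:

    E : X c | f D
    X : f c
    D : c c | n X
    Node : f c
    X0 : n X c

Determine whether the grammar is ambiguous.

Ambiguous

Witness: f c c

Derivation 1: E ⇒ X c ⇒ f c c
Derivation 2: E ⇒ f D ⇒ f c c

Two distinct leftmost derivations for the same string.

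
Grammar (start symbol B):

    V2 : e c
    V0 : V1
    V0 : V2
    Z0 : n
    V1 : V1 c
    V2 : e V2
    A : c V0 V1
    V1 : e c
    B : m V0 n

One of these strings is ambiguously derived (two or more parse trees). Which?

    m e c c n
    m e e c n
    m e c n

m e c c n: 1 tree
m e e c n: 1 tree
m e c n: 2 trees

m e c n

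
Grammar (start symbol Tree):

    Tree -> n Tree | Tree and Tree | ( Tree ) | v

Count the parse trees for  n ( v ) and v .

2

Parse trees for n ( v ) and v:
  [Tree n [Tree [Tree ( [Tree v] )] and [Tree v]]]
  [Tree [Tree n [Tree ( [Tree v] )]] and [Tree v]]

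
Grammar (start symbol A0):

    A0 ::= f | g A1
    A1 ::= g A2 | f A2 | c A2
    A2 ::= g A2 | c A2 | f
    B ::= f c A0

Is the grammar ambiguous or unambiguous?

Unambiguous

(B is unreachable from A0, so its rules don't affect L(A0).) The reachable rules are right-linear with at most one rule per (nonterminal, next-terminal) pair. Each input token forces the next rule, so parsing is deterministic.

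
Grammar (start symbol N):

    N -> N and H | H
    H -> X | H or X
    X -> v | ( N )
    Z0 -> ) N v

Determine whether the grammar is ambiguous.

(Z0 is unreachable from N, so its rules don't affect L(N).) This is a standard precedence ladder (N over H over X), with each level left-recursive on its own operator ('and' at N, 'or' at H). That structure is LR(1), hence unambiguous.

Unambiguous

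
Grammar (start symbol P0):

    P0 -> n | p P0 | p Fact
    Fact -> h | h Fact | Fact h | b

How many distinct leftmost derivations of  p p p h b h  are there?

Parse trees for p p p h b h:
  [P0 p [P0 p [P0 p [Fact h [Fact [Fact b] h]]]]]
  [P0 p [P0 p [P0 p [Fact [Fact h [Fact b]] h]]]]

2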